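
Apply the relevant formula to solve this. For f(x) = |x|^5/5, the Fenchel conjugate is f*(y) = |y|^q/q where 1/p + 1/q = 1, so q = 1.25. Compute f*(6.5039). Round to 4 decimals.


The conjugate exponent q satisfies 1/p + 1/q = 1.
p = 5, so q = 5/(5 - 1) = 1.25
|y|^q = 6.5039^1.25 = 10.3865
f*(6.5039) = 10.3865 / 1.25 = 8.3092


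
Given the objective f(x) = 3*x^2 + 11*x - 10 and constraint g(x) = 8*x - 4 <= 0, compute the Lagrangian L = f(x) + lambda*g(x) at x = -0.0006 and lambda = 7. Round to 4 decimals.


Step 1: Evaluate f(x).
f(-0.0006) = 3*(-0.0006)^2 + 11*(-0.0006) - 10 = -10.0066
Step 2: Evaluate g(x).
g(-0.0006) = 8*-0.0006 - 4 = -4.0048
Step 3: Compute Lagrangian.
L = -10.0066 + 7*-4.0048 = -38.0402


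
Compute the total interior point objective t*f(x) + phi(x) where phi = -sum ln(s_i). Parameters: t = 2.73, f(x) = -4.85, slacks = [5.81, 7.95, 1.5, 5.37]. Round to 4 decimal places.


Step 1: Compute log-barrier.
ln values: [1.7596, 2.0732, 0.4055, 1.6808]
phi = -(1.7596 + 2.0732 + 0.4055 + 1.6808) = -5.919
Step 2: Compute augmented objective.
t*f(x) = 2.73*-4.85 = -13.2405
Total = -13.2405 - 5.919 = -19.1595


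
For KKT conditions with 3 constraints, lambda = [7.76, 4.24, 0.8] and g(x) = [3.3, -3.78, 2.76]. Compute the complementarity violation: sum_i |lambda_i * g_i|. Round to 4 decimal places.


KKT complementary slackness check:
lambda_1 * g_1 = 7.76 * 3.3 = 25.608
lambda_2 * g_2 = 4.24 * -3.78 = -16.0272
lambda_3 * g_3 = 0.8 * 2.76 = 2.208
Total violation = 25.608 + 16.0272 + 2.208 = 43.8432


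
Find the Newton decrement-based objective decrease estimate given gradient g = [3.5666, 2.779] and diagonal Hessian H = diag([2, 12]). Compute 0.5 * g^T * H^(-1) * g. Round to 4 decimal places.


Step 1: H is diagonal, so H^(-1) * g = [1.7833, 0.2316].
Step 2: g^T H^(-1) g = sum_i g_i^2 / H_ii
  = (3.5666)^2/2 + (2.779)^2/12
  = 6.3603 + 0.6436 = 7.0039
Step 3: Objective decrease = 0.5 * g^T H^(-1) g = 3.5019


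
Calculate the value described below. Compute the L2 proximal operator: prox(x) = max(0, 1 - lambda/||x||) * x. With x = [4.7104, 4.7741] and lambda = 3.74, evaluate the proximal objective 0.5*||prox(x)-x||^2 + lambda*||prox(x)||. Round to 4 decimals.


Step 1: Compute ||x||.
||x|| = 6.7067
Step 2: Compute scaling factor.
scale = max(0, 1 - 3.74/6.7067) = 0.4423
Step 3: prox(x) = [2.0836, 2.1118]
||prox(x)|| = 2.9667
Step 4: Proximal objective.
0.5*||prox-x||^2 = 6.9938
lambda*||prox|| = 11.0955
Total = 18.0893


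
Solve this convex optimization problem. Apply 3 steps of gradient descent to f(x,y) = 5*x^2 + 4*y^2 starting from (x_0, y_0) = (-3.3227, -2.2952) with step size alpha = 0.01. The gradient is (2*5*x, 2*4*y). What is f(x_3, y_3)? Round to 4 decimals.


Gradient descent on f(x,y) = 5*x^2 + 4*y^2.
Starting point: (-3.3227, -2.2952), alpha = 0.01
Step 1: grad_x = 2*5*-3.3227 = -33.227, grad_y = 2*4*-2.2952 = -18.3616
  x_1 = -3.3227 - 0.01*-33.227 = -2.9904
  y_1 = -2.2952 - 0.01*-18.3616 = -2.1116
Step 2: grad_x = 2*5*-2.9904 = -29.9043, grad_y = 2*4*-2.1116 = -16.8927
  x_2 = -2.9904 - 0.01*-29.9043 = -2.6914
  y_2 = -2.1116 - 0.01*-16.8927 = -1.9427
Step 3: grad_x = 2*5*-2.6914 = -26.9139, grad_y = 2*4*-1.9427 = -15.5413
  x_3 = -2.6914 - 0.01*-26.9139 = -2.4222
  y_3 = -1.9427 - 0.01*-15.5413 = -1.7872
f(-2.4222, -1.7872) = 5*(-2.4222)^2 + 4*(-1.7872)^2 = 42.1134


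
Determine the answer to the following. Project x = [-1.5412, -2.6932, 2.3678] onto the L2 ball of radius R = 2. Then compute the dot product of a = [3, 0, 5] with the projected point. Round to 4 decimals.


Step 1: Compute ||x|| (intermediates to 6 decimals).
||x|| = sqrt((-1.5412)^2 + (-2.6932)^2 + 2.3678^2) = 3.903217
Step 2: Project.
Since ||x|| > R, scale = R/||x|| = 2/3.903217 = 0.512398, proj(x) = scale * x
proj(x) = [-0.789708, -1.37999, 1.213256]
Step 3: Dot product.
a^T * proj(x) = 3*(-0.789708) + 0*(-1.37999) + 5*1.213256 = 3.6972


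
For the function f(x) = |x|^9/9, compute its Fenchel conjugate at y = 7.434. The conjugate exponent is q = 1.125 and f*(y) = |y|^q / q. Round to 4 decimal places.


The conjugate exponent q satisfies 1/p + 1/q = 1.
p = 9, so q = 9/(9 - 1) = 1.125
|y|^q = 7.434^1.125 = 9.5527
f*(7.434) = 9.5527 / 1.125 = 8.4913


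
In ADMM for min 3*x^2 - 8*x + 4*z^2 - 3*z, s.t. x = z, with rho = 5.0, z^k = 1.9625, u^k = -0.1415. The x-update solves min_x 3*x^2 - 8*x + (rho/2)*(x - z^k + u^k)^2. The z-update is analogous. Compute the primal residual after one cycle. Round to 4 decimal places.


ADMM iteration with rho = 5.0, z^k = 1.9625, u^k = -0.1415
Step 1: x-update.
Minimize 3*x^2 - 8*x + (5.0/2)*(x - 1.9625 - 0.1415)^2
FOC: (2*3 + 5.0)*x = 8 + 5.0*(1.9625 + 0.1415)
x^{k+1} = 1.6836
Step 2: z-update.
Minimize 4*z^2 - 3*z + (5.0/2)*(1.6836 - z - 0.1415)^2
FOC: (2*4 + 5.0)*z = 3 + 5.0*(1.6836 - 0.1415)
z^{k+1} = 0.8239
Step 3: u-update.
u^{k+1} = -0.1415 + 1.6836 - 0.8239 = 0.7182
Step 4: Primal residual = |1.6836 - 0.8239| = 0.8597


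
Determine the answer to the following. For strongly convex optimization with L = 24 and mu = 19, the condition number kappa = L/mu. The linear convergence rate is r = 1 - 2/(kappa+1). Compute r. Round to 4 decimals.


Step 1: Compute the condition number.
kappa = L/mu = 24/19 = 1.2632
Step 2: Compute the convergence rate.
r = 1 - 2/(kappa + 1) = 1 - 2*mu/(L + mu) = (L - mu)/(L + mu) = 5/43 = 0.1163


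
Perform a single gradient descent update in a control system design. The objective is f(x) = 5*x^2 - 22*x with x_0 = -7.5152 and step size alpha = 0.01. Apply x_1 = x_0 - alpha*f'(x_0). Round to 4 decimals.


We compute the gradient at x_0 and apply the update.
f'(x) = 10*x - 22
f'(-7.5152) = 10*-7.5152 - 22 = -97.152
x_1 = -7.5152 - 0.01*-97.152 = -6.5437


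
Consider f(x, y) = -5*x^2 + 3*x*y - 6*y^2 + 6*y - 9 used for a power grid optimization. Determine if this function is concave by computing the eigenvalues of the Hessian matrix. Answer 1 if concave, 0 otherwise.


The Hessian of f(x,y) = -5*x^2 + 3*x*y - 6*y^2 + 6*y - 9 is:
H = [[-10, 3], [3, -12]]
Trace = -10 - 12 = -22
Determinant = -10*-12 - (3)^2 = 111
Discriminant = (-22)^2 - 4*111 = 40.0
Eigenvalues: lambda_1 = -14.1623, lambda_2 = -7.8377
The function is concave.

1


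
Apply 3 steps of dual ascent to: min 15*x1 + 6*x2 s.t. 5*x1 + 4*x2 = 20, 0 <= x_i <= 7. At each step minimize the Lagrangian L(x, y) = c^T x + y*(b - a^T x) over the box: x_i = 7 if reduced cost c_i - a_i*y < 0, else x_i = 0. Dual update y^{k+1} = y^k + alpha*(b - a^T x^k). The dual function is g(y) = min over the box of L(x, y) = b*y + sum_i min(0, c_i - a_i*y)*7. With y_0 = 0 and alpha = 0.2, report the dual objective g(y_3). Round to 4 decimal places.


Dual ascent for LP: min 15*x1 + 6*x2, 5*x1 + 4*x2 = 20, 0 <= x_i <= 7
Step 1: y^k = 0.0, reduced costs: (15.0, 6.0)
  x^k = (0.0, 0.0), subgradient = b - a^T x = 20.0
  y^{k+1} = 0.0 + 0.2*20.0 = 4.0
Step 2: y^k = 4.0, reduced costs: (-5.0, -10.0)
  x^k = (7.0, 7.0), subgradient = b - a^T x = -43.0
  y^{k+1} = 4.0 + 0.2*-43.0 = -4.6
Step 3: y^k = -4.6, reduced costs: (38.0, 24.4)
  x^k = (0.0, 0.0), subgradient = b - a^T x = 20.0
  y^{k+1} = -4.6 + 0.2*20.0 = -0.6
Dual objective at y_3 = -0.6: reduced costs (18.0, 8.4), box minimizer x = (0.0, 0.0)
g(y_3) = b*y + (c1 - a1*y)*x1 + (c2 - a2*y)*x2 = 20*(-0.6) + 18.0*0.0 + 8.4*0.0 = -12.0 + 0.0 + 0.0 = -12.0


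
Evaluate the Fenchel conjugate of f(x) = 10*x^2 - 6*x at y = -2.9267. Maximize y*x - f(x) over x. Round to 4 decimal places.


f*(y) = sup_x {y*x - a*x^2 - b*x} = sup_x {(y-b)*x - a*x^2}
FOC: (y - b) - 2a*x = 0 => x* = (y - b)/(2a)
x* = (-2.9267 + 6)/(2*10) = 0.1537
f*(-2.9267) = (y-b)^2/(4a) = (-2.9267 + 6)^2/(4*10)
= 9.4452/40 = 0.2361


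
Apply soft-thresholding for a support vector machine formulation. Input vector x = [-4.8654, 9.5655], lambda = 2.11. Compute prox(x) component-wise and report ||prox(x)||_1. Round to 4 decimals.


Soft-thresholding with lambda = 2.11:
prox(-4.8654) = sign(-4.8654)*max(|-4.8654| - 2.11, 0) = -2.7554
prox(9.5655) = sign(9.5655)*max(|9.5655| - 2.11, 0) = 7.4555
prox(x) = [-2.7554, 7.4555]
||prox(x)||_1 = 2.7554 + 7.4555 = 10.2109


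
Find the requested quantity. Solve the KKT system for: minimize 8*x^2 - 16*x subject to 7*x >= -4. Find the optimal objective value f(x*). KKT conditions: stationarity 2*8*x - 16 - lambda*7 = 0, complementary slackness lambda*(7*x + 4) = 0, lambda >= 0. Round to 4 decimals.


Step 1: Try lambda = 0 (constraint inactive).
Stationarity: 2*8*x - 16 = 0
x* = 16/(2*8) = 1.0
Check constraint: 7*1.0 = 7.0 >= -4 -- satisfied.
Step 2: Compute optimal value.
f(x*) = 8*1.0^2 - 16*1.0 = -8.0


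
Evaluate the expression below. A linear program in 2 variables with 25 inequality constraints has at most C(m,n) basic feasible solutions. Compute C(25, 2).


Each vertex corresponds to some choice of n active constraints out of m, so the number of vertices is at most C(m, n) = m! / (n!(m-n)!).
m = 25, n = 2
Numerator: 25 * 24
Denominator: 2! = 2
C(25, 2) = 300


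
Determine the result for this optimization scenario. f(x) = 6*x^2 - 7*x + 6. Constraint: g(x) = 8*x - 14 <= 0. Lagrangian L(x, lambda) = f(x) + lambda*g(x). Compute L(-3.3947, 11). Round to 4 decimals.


Step 1: Evaluate f(x).
f(-3.3947) = 6*(-3.3947)^2 - 7*(-3.3947) + 6 = 98.9068
Step 2: Evaluate g(x).
g(-3.3947) = 8*-3.3947 - 14 = -41.1576
Step 3: Compute Lagrangian.
L = 98.9068 + 11*-41.1576 = -353.8268


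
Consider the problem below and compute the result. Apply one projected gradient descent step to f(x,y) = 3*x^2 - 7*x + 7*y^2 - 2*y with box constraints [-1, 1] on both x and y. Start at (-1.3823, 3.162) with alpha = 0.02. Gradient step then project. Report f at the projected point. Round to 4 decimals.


Step 1: Compute gradient at (-1.3823, 3.162).
grad_x = 2*3*-1.3823 - 7 = -15.2938
grad_y = 2*7*3.162 - 2 = 42.268
Step 2: Gradient step.
x_raw = -1.3823 - 0.02*-15.2938 = -1.0764
y_raw = 3.162 - 0.02*42.268 = 2.3166
Step 3: Project onto [-1, 1].
x_proj = clip(-1.0764) = -1.0
y_proj = clip(2.3166) = 1.0
Step 4: Evaluate f.
f(-1.0, 1.0) = 15.0


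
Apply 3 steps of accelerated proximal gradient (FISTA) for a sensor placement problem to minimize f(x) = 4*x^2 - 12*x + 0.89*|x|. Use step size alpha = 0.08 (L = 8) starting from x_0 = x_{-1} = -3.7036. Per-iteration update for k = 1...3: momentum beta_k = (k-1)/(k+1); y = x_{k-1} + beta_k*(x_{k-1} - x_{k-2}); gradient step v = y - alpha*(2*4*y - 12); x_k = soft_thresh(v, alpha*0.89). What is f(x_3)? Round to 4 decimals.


FISTA on f(x) = 4*x^2 - 12*x + 0.89*|x|
L = 8, alpha = 0.08
Iteration 1: beta = 0.0, y = -3.7036 + 0.0*(-3.7036 + 3.7036) = -3.7036
  grad(y) = -41.6288, v = y - alpha*grad = -0.3733
  prox(v) = soft_thresh(-0.3733, 0.0712) = -0.3021
Iteration 2: beta = 0.3333, y = -0.3021 + 0.3333*(-0.3021 + 3.7036) = 0.8317
  grad(y) = -5.3461, v = y - alpha*grad = 1.2594
  prox(v) = soft_thresh(1.2594, 0.0712) = 1.1882
Iteration 3: beta = 0.5, y = 1.1882 + 0.5*(1.1882 + 0.3021) = 1.9334
  grad(y) = 3.4671, v = y - alpha*grad = 1.656
  prox(v) = soft_thresh(1.656, 0.0712) = 1.5848
f(x_3) = 4*1.5848^2 - 12*1.5848 + 0.89*|1.5848| = -7.5607


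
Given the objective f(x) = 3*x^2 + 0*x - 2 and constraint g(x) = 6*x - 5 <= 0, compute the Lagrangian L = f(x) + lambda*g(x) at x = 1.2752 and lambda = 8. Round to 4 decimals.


Step 1: Evaluate f(x).
f(1.2752) = 3*1.2752^2 + 0*1.2752 - 2 = 2.8784
Step 2: Evaluate g(x).
g(1.2752) = 6*1.2752 - 5 = 2.6512
Step 3: Compute Lagrangian.
L = 2.8784 + 8*2.6512 = 24.088


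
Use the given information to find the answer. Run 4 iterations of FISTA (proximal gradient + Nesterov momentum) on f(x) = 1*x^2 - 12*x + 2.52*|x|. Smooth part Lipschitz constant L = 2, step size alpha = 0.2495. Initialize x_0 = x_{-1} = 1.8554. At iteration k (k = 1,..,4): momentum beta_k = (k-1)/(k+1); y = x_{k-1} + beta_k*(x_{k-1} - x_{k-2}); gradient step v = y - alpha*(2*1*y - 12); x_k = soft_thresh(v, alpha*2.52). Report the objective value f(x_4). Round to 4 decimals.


FISTA on f(x) = 1*x^2 - 12*x + 2.52*|x|
L = 2, alpha = 0.2495
Iteration 1: beta = 0.0, y = 1.8554 + 0.0*(1.8554 - 1.8554) = 1.8554
  grad(y) = -8.2892, v = y - alpha*grad = 3.9236
  prox(v) = soft_thresh(3.9236, 0.6287) = 3.2948
Iteration 2: beta = 0.3333, y = 3.2948 + 0.3333*(3.2948 - 1.8554) = 3.7746
  grad(y) = -4.4508, v = y - alpha*grad = 4.8851
  prox(v) = soft_thresh(4.8851, 0.6287) = 4.2563
Iteration 3: beta = 0.5, y = 4.2563 + 0.5*(4.2563 - 3.2948) = 4.7371
  grad(y) = -2.5258, v = y - alpha*grad = 5.3673
  prox(v) = soft_thresh(5.3673, 0.6287) = 4.7386
Iteration 4: beta = 0.6, y = 4.7386 + 0.6*(4.7386 - 4.2563) = 5.0279
  grad(y) = -1.9442, v = y - alpha*grad = 5.513
  prox(v) = soft_thresh(5.513, 0.6287) = 4.8842
f(x_4) = 1*4.8842^2 - 12*4.8842 + 2.52*|4.8842| = -22.4468


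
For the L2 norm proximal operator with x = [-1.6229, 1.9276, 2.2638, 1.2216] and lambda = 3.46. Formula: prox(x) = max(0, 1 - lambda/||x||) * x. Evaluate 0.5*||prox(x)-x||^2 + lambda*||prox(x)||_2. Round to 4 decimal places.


Step 1: Compute ||x||.
||x|| = 3.6009
Step 2: Compute scaling factor.
scale = max(0, 1 - 3.46/3.6009) = 0.0391
Step 3: prox(x) = [-0.0635, 0.0754, 0.0886, 0.0478]
||prox(x)|| = 0.1409
Step 4: Proximal objective.
0.5*||prox-x||^2 = 5.9858
lambda*||prox|| = 0.4875
Total = 6.4733


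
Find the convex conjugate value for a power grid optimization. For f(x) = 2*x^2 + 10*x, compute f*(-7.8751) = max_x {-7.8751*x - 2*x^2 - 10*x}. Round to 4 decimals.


f*(y) = sup_x {y*x - a*x^2 - b*x} = sup_x {(y-b)*x - a*x^2}
FOC: (y - b) - 2a*x = 0 => x* = (y - b)/(2a)
x* = (-7.8751 - 10)/(2*2) = -4.4688
f*(-7.8751) = (y-b)^2/(4a) = (-7.8751 - 10)^2/(4*2)
= 319.5192/8 = 39.9399


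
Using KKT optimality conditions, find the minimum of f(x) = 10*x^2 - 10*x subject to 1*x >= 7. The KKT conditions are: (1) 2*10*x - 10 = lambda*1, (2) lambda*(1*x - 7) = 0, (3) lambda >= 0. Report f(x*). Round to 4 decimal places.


Step 1: Try lambda = 0 (constraint inactive).
x_unc = 10/(2*10) = 0.5
Check: 1*0.5 = 0.5 < 7 -- violated!
Step 2: Constraint must be active: 1*x = 7
x* = 7/1 = 7.0
lambda = (2*10*7.0 - 10)/1 = 130.0
Step 3: Compute optimal value.
f(x*) = 10*7.0^2 - 10*7.0 = 420.0


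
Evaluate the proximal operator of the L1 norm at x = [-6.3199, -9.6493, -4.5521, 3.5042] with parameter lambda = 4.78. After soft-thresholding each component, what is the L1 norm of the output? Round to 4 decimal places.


Soft-thresholding with lambda = 4.78:
prox(-6.3199) = sign(-6.3199)*max(|-6.3199| - 4.78, 0) = -1.5399
prox(-9.6493) = sign(-9.6493)*max(|-9.6493| - 4.78, 0) = -4.8693
prox(-4.5521) = sign(-4.5521)*max(|-4.5521| - 4.78, 0) = 0.0
prox(3.5042) = sign(3.5042)*max(|3.5042| - 4.78, 0) = 0.0
prox(x) = [-1.5399, -4.8693, 0.0, 0.0]
||prox(x)||_1 = 1.5399 + 4.8693 + 0.0 + 0.0 = 6.4092


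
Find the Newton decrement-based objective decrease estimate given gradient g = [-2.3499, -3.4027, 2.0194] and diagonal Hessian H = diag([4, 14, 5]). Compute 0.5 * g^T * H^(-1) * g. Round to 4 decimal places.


Step 1: H is diagonal, so H^(-1) * g = [-0.5875, -0.2431, 0.4039].
Step 2: g^T H^(-1) g = sum_i g_i^2 / H_ii
  = (-2.3499)^2/4 + (-3.4027)^2/14 + (2.0194)^2/5
  = 1.3805 + 0.827 + 0.8156 = 3.0231
Step 3: Objective decrease = 0.5 * g^T H^(-1) g = 1.5116


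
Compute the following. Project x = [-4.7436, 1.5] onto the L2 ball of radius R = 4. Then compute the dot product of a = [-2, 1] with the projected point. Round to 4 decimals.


Step 1: Compute ||x|| (intermediates to 6 decimals).
||x|| = sqrt((-4.7436)^2 + 1.5^2) = 4.975112
Step 2: Project.
Since ||x|| > R, scale = R/||x|| = 4/4.975112 = 0.804002, proj(x) = scale * x
proj(x) = [-3.813864, 1.206003]
Step 3: Dot product.
a^T * proj(x) = -2*(-3.813864) + 1*1.206003 = 8.8337


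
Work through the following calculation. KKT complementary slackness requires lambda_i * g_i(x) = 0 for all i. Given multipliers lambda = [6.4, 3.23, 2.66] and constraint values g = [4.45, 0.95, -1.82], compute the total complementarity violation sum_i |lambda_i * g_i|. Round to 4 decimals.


KKT complementary slackness check:
lambda_1 * g_1 = 6.4 * 4.45 = 28.48
lambda_2 * g_2 = 3.23 * 0.95 = 3.0685
lambda_3 * g_3 = 2.66 * -1.82 = -4.8412
Total violation = 28.48 + 3.0685 + 4.8412 = 36.3897


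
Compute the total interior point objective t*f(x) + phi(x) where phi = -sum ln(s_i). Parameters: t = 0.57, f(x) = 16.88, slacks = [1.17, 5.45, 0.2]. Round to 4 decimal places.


Step 1: Compute log-barrier.
ln values: [0.157, 1.6956, -1.6094]
phi = -(0.157 + 1.6956 - 1.6094) = -0.2432
Step 2: Compute augmented objective.
t*f(x) = 0.57*16.88 = 9.6216
Total = 9.6216 - 0.2432 = 9.3784


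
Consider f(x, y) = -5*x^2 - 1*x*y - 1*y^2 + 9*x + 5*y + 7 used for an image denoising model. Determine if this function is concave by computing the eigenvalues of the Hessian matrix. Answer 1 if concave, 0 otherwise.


The Hessian of f(x,y) = -5*x^2 - 1*x*y - 1*y^2 + 9*x + 5*y + 7 is:
H = [[-10, -1], [-1, -2]]
Trace = -10 - 2 = -12
Determinant = -10*-2 - (-1)^2 = 19
Discriminant = (-12)^2 - 4*19 = 68.0
Eigenvalues: lambda_1 = -10.1231, lambda_2 = -1.8769
The function is concave.

1


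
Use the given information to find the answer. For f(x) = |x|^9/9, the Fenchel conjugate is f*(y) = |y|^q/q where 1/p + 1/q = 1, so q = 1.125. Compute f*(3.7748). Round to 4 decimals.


The conjugate exponent q satisfies 1/p + 1/q = 1.
p = 9, so q = 9/(9 - 1) = 1.125
|y|^q = 3.7748^1.125 = 4.4566
f*(3.7748) = 4.4566 / 1.125 = 3.9614


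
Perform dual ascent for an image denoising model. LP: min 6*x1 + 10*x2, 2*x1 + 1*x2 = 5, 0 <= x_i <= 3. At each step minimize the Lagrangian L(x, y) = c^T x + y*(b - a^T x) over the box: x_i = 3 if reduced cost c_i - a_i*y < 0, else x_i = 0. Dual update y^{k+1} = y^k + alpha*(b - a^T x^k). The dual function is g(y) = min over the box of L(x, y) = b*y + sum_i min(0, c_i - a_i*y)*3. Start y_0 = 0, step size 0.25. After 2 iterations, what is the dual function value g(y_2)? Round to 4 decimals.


Dual ascent for LP: min 6*x1 + 10*x2, 2*x1 + 1*x2 = 5, 0 <= x_i <= 3
Step 1: y^k = 0.0, reduced costs: (6.0, 10.0)
  x^k = (0.0, 0.0), subgradient = b - a^T x = 5.0
  y^{k+1} = 0.0 + 0.25*5.0 = 1.25
Step 2: y^k = 1.25, reduced costs: (3.5, 8.75)
  x^k = (0.0, 0.0), subgradient = b - a^T x = 5.0
  y^{k+1} = 1.25 + 0.25*5.0 = 2.5
Dual objective at y_2 = 2.5: reduced costs (1.0, 7.5), box minimizer x = (0.0, 0.0)
g(y_2) = b*y + (c1 - a1*y)*x1 + (c2 - a2*y)*x2 = 5*2.5 + 1.0*0.0 + 7.5*0.0 = 12.5 + 0.0 + 0.0 = 12.5


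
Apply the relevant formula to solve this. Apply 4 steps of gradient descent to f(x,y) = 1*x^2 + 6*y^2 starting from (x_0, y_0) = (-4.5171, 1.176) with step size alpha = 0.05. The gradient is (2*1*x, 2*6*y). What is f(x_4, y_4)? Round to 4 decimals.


Gradient descent on f(x,y) = 1*x^2 + 6*y^2.
Starting point: (-4.5171, 1.176), alpha = 0.05
Step 1: grad_x = 2*1*-4.5171 = -9.0342, grad_y = 2*6*1.176 = 14.112
  x_1 = -4.5171 - 0.05*-9.0342 = -4.0654
  y_1 = 1.176 - 0.05*14.112 = 0.4704
Step 2: grad_x = 2*1*-4.0654 = -8.1308, grad_y = 2*6*0.4704 = 5.6448
  x_2 = -4.0654 - 0.05*-8.1308 = -3.6589
  y_2 = 0.4704 - 0.05*5.6448 = 0.1882
Step 3: grad_x = 2*1*-3.6589 = -7.3177, grad_y = 2*6*0.1882 = 2.2579
  x_3 = -3.6589 - 0.05*-7.3177 = -3.293
  y_3 = 0.1882 - 0.05*2.2579 = 0.0753
Step 4: grad_x = 2*1*-3.293 = -6.5859, grad_y = 2*6*0.0753 = 0.9032
  x_4 = -3.293 - 0.05*-6.5859 = -2.9637
  y_4 = 0.0753 - 0.05*0.9032 = 0.0301
f(-2.9637, 0.0301) = 1*(-2.9637)^2 + 6*0.0301^2 = 8.7888


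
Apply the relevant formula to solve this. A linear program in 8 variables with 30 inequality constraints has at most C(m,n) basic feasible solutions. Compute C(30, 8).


Each vertex corresponds to some choice of n active constraints out of m, so the number of vertices is at most C(m, n) = m! / (n!(m-n)!).
m = 30, n = 8
Numerator: 30 * 29 * 28 * 27 * 26 * 25 * 24 * 23
Denominator: 8! = 40320
C(30, 8) = 5852925


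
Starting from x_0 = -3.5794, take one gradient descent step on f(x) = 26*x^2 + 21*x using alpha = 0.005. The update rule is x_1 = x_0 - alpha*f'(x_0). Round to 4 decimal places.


We compute the gradient at x_0 and apply the update.
f'(x) = 52*x + 21
f'(-3.5794) = 52*-3.5794 + 21 = -165.1288
x_1 = -3.5794 - 0.005*-165.1288 = -2.7538


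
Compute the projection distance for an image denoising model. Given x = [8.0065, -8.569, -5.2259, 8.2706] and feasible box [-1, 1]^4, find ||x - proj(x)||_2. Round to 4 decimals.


Project each component onto [-1, 1].
clip(8.0065) = 1.0, clip(-8.569) = -1.0, clip(-5.2259) = -1.0, clip(8.2706) = 1.0
Projection = [1.0, -1.0, -1.0, 1.0]
Squared diffs: [49.091, 57.2898, 17.8582, 52.8616]
Distance = sqrt(177.1006) = 13.3079


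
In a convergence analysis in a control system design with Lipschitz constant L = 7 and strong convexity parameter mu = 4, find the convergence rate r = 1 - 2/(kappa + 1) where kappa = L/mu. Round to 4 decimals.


Step 1: Compute the condition number.
kappa = L/mu = 7/4 = 1.75
Step 2: Compute the convergence rate.
r = 1 - 2/(kappa + 1) = 1 - 2*mu/(L + mu) = (L - mu)/(L + mu) = 3/11 = 0.2727


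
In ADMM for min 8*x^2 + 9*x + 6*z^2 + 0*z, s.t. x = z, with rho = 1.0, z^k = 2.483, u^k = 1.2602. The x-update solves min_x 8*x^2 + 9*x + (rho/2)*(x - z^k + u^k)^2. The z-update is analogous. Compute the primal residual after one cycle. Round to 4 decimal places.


ADMM iteration with rho = 1.0, z^k = 2.483, u^k = 1.2602
Step 1: x-update.
Minimize 8*x^2 + 9*x + (1.0/2)*(x - 2.483 + 1.2602)^2
FOC: (2*8 + 1.0)*x = -9 + 1.0*(2.483 - 1.2602)
x^{k+1} = -0.4575
Step 2: z-update.
Minimize 6*z^2 + 0*z + (1.0/2)*(-0.4575 - z + 1.2602)^2
FOC: (2*6 + 1.0)*z = 0 + 1.0*(-0.4575 + 1.2602)
z^{k+1} = 0.0617
Step 3: u-update.
u^{k+1} = 1.2602 - 0.4575 - 0.0617 = 0.741
Step 4: Primal residual = |-0.4575 - 0.0617| = 0.5192


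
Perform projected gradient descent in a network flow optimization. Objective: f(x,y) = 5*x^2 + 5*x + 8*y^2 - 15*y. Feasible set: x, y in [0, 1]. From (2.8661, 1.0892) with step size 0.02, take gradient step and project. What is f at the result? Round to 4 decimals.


Step 1: Compute gradient at (2.8661, 1.0892).
grad_x = 2*5*2.8661 + 5 = 33.661
grad_y = 2*8*1.0892 - 15 = 2.4272
Step 2: Gradient step.
x_raw = 2.8661 - 0.02*33.661 = 2.1929
y_raw = 1.0892 - 0.02*2.4272 = 1.0407
Step 3: Project onto [0, 1].
x_proj = clip(2.1929) = 1.0
y_proj = clip(1.0407) = 1.0
Step 4: Evaluate f.
f(1.0, 1.0) = 3.0


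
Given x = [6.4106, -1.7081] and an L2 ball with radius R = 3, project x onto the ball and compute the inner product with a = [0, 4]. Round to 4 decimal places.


Step 1: Compute ||x|| (intermediates to 6 decimals).
||x|| = sqrt(6.4106^2 + (-1.7081)^2) = 6.634259
Step 2: Project.
Since ||x|| > R, scale = R/||x|| = 3/6.634259 = 0.452198, proj(x) = scale * x
proj(x) = [2.89886, -0.772399]
Step 3: Dot product.
a^T * proj(x) = 0*2.89886 + 4*(-0.772399) = -3.0896


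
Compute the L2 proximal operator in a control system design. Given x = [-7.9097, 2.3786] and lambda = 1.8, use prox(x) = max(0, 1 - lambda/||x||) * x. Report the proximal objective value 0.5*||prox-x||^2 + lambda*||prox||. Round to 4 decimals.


Step 1: Compute ||x||.
||x|| = 8.2596
Step 2: Compute scaling factor.
scale = max(0, 1 - 1.8/8.2596) = 0.7821
Step 3: prox(x) = [-6.186, 1.8602]
||prox(x)|| = 6.4596
Step 4: Proximal objective.
0.5*||prox-x||^2 = 1.62
lambda*||prox|| = 11.6273
Total = 13.2473


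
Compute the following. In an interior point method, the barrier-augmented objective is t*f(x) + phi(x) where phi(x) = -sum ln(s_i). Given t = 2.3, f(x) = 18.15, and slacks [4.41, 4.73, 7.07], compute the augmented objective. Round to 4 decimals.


Step 1: Compute log-barrier.
ln values: [1.4839, 1.5539, 1.9559]
phi = -(1.4839 + 1.5539 + 1.9559) = -4.9937
Step 2: Compute augmented objective.
t*f(x) = 2.3*18.15 = 41.745
Total = 41.745 - 4.9937 = 36.7513


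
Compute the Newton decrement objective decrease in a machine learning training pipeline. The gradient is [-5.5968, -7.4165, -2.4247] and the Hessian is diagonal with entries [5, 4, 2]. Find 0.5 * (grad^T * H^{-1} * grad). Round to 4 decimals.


Step 1: H is diagonal, so H^(-1) * g = [-1.1194, -1.8541, -1.2124].
Step 2: g^T H^(-1) g = sum_i g_i^2 / H_ii
  = (-5.5968)^2/5 + (-7.4165)^2/4 + (-2.4247)^2/2
  = 6.2648 + 13.7511 + 2.9396 = 22.9555
Step 3: Objective decrease = 0.5 * g^T H^(-1) g = 11.4778


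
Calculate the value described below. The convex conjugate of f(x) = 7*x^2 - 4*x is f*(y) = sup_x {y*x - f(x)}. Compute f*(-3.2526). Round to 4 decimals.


f*(y) = sup_x {y*x - a*x^2 - b*x} = sup_x {(y-b)*x - a*x^2}
FOC: (y - b) - 2a*x = 0 => x* = (y - b)/(2a)
x* = (-3.2526 + 4)/(2*7) = 0.0534
f*(-3.2526) = (y-b)^2/(4a) = (-3.2526 + 4)^2/(4*7)
= 0.5586/28 = 0.02


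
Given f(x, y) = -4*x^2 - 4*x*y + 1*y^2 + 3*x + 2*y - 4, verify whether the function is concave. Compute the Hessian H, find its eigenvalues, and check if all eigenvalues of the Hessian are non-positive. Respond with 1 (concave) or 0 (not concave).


The Hessian of f(x,y) = -4*x^2 - 4*x*y + 1*y^2 + 3*x + 2*y - 4 is:
H = [[-8, -4], [-4, 2]]
Trace = -8 + 2 = -6
Determinant = -8*2 - (-4)^2 = -32
Discriminant = (-6)^2 - 4*-32 = 164.0
Eigenvalues: lambda_1 = -9.4031, lambda_2 = 3.4031
The function is not concave.

0


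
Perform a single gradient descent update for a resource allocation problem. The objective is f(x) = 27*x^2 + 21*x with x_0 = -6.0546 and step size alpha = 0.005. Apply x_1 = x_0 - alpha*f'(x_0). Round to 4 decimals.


We compute the gradient at x_0 and apply the update.
f'(x) = 54*x + 21
f'(-6.0546) = 54*-6.0546 + 21 = -305.9484
x_1 = -6.0546 - 0.005*-305.9484 = -4.5249


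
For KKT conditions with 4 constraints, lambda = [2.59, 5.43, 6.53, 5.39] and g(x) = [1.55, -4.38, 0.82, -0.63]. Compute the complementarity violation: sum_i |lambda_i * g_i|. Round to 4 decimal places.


KKT complementary slackness check:
lambda_1 * g_1 = 2.59 * 1.55 = 4.0145
lambda_2 * g_2 = 5.43 * -4.38 = -23.7834
lambda_3 * g_3 = 6.53 * 0.82 = 5.3546
lambda_4 * g_4 = 5.39 * -0.63 = -3.3957
Total violation = 4.0145 + 23.7834 + 5.3546 + 3.3957 = 36.5482


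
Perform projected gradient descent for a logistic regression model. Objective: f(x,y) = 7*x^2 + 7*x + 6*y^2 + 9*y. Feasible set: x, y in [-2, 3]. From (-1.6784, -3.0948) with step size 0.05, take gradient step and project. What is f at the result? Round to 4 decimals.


Step 1: Compute gradient at (-1.6784, -3.0948).
grad_x = 2*7*-1.6784 + 7 = -16.4976
grad_y = 2*6*-3.0948 + 9 = -28.1376
Step 2: Gradient step.
x_raw = -1.6784 - 0.05*-16.4976 = -0.8535
y_raw = -3.0948 - 0.05*-28.1376 = -1.6879
Step 3: Project onto [-2, 3].
x_proj = clip(-0.8535) = -0.8535
y_proj = clip(-1.6879) = -1.6879
Step 4: Evaluate f.
f(-0.8535, -1.6879) = 1.028


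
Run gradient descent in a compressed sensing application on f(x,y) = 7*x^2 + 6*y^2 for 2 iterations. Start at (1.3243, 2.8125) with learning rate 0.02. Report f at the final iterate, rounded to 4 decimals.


Gradient descent on f(x,y) = 7*x^2 + 6*y^2.
Starting point: (1.3243, 2.8125), alpha = 0.02
Step 1: grad_x = 2*7*1.3243 = 18.5402, grad_y = 2*6*2.8125 = 33.75
  x_1 = 1.3243 - 0.02*18.5402 = 0.9535
  y_1 = 2.8125 - 0.02*33.75 = 2.1375
Step 2: grad_x = 2*7*0.9535 = 13.3489, grad_y = 2*6*2.1375 = 25.65
  x_2 = 0.9535 - 0.02*13.3489 = 0.6865
  y_2 = 2.1375 - 0.02*25.65 = 1.6245
f(0.6865, 1.6245) = 7*0.6865^2 + 6*1.6245^2 = 19.1331


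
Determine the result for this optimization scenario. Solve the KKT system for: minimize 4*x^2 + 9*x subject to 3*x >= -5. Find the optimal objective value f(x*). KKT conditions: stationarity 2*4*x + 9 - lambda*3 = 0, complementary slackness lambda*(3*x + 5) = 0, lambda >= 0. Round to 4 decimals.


Step 1: Try lambda = 0 (constraint inactive).
Stationarity: 2*4*x + 9 = 0
x* = -9/(2*4) = -1.125
Check constraint: 3*-1.125 = -3.375 >= -5 -- satisfied.
Step 2: Compute optimal value.
f(x*) = 4*(-1.125)^2 + 9*(-1.125) = -5.0625


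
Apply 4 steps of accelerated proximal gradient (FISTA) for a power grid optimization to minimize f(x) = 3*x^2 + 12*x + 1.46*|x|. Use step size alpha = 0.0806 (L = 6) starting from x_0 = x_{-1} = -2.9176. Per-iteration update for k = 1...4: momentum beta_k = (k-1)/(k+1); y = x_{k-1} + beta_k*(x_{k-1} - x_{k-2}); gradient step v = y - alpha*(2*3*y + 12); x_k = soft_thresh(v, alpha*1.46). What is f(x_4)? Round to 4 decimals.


FISTA on f(x) = 3*x^2 + 12*x + 1.46*|x|
L = 6, alpha = 0.0806
Iteration 1: beta = 0.0, y = -2.9176 + 0.0*(-2.9176 + 2.9176) = -2.9176
  grad(y) = -5.5056, v = y - alpha*grad = -2.4738
  prox(v) = soft_thresh(-2.4738, 0.1177) = -2.3562
Iteration 2: beta = 0.3333, y = -2.3562 + 0.3333*(-2.3562 + 2.9176) = -2.169
  grad(y) = -1.0142, v = y - alpha*grad = -2.0873
  prox(v) = soft_thresh(-2.0873, 0.1177) = -1.9696
Iteration 3: beta = 0.5, y = -1.9696 + 0.5*(-1.9696 + 2.3562) = -1.7763
  grad(y) = 1.342, v = y - alpha*grad = -1.8845
  prox(v) = soft_thresh(-1.8845, 0.1177) = -1.7668
Iteration 4: beta = 0.6, y = -1.7668 + 0.6*(-1.7668 + 1.9696) = -1.6451
  grad(y) = 2.1291, v = y - alpha*grad = -1.8168
  prox(v) = soft_thresh(-1.8168, 0.1177) = -1.6991
f(x_4) = 3*(-1.6991)^2 + 12*(-1.6991) + 1.46*|-1.6991| = -9.2477


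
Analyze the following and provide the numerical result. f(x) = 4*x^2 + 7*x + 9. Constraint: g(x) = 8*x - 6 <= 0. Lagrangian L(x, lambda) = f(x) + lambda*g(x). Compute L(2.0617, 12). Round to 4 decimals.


Step 1: Evaluate f(x).
f(2.0617) = 4*2.0617^2 + 7*2.0617 + 9 = 40.4343
Step 2: Evaluate g(x).
g(2.0617) = 8*2.0617 - 6 = 10.4936
Step 3: Compute Lagrangian.
L = 40.4343 + 12*10.4936 = 166.3575


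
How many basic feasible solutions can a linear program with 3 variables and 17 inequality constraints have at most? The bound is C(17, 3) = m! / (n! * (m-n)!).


Each vertex corresponds to some choice of n active constraints out of m, so the number of vertices is at most C(m, n) = m! / (n!(m-n)!).
m = 17, n = 3
Numerator: 17 * 16 * 15
Denominator: 3! = 6
C(17, 3) = 680


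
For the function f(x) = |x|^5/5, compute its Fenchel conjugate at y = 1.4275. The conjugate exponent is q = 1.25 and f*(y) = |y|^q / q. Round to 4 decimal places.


The conjugate exponent q satisfies 1/p + 1/q = 1.
p = 5, so q = 5/(5 - 1) = 1.25
|y|^q = 1.4275^1.25 = 1.5603
f*(1.4275) = 1.5603 / 1.25 = 1.2483


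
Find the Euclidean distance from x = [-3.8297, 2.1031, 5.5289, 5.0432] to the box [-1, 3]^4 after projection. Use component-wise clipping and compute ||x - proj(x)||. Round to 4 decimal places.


Project each component onto [-1, 3].
clip(-3.8297) = -1.0, clip(2.1031) = 2.1031, clip(5.5289) = 3.0, clip(5.0432) = 3.0
Projection = [-1.0, 2.1031, 3.0, 3.0]
Squared diffs: [8.0072, 0.0, 6.3953, 4.1747]
Distance = sqrt(18.5772) = 4.3101


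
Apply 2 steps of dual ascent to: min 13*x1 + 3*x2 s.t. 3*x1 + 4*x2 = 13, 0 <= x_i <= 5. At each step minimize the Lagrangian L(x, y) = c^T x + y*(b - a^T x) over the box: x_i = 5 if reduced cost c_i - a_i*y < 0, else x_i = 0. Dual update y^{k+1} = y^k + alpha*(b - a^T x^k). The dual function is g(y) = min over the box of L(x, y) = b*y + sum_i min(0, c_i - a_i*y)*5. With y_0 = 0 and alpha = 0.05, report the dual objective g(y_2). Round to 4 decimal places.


Dual ascent for LP: min 13*x1 + 3*x2, 3*x1 + 4*x2 = 13, 0 <= x_i <= 5
Step 1: y^k = 0.0, reduced costs: (13.0, 3.0)
  x^k = (0.0, 0.0), subgradient = b - a^T x = 13.0
  y^{k+1} = 0.0 + 0.05*13.0 = 0.65
Step 2: y^k = 0.65, reduced costs: (11.05, 0.4)
  x^k = (0.0, 0.0), subgradient = b - a^T x = 13.0
  y^{k+1} = 0.65 + 0.05*13.0 = 1.3
Dual objective at y_2 = 1.3: reduced costs (9.1, -2.2), box minimizer x = (0.0, 5.0)
g(y_2) = b*y + (c1 - a1*y)*x1 + (c2 - a2*y)*x2 = 13*1.3 + 9.1*0.0 + (-2.2)*5.0 = 16.9 + 0.0 - 11.0 = 5.9


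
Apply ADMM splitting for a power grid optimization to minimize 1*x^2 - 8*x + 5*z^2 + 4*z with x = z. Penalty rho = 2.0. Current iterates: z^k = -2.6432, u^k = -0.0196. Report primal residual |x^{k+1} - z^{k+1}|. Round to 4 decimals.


ADMM iteration with rho = 2.0, z^k = -2.6432, u^k = -0.0196
Step 1: x-update.
Minimize 1*x^2 - 8*x + (2.0/2)*(x + 2.6432 - 0.0196)^2
FOC: (2*1 + 2.0)*x = 8 + 2.0*(-2.6432 + 0.0196)
x^{k+1} = 0.6882
Step 2: z-update.
Minimize 5*z^2 + 4*z + (2.0/2)*(0.6882 - z - 0.0196)^2
FOC: (2*5 + 2.0)*z = -4 + 2.0*(0.6882 - 0.0196)
z^{k+1} = -0.2219
Step 3: u-update.
u^{k+1} = -0.0196 + 0.6882 + 0.2219 = 0.8905
Step 4: Primal residual = |0.6882 + 0.2219| = 0.9101


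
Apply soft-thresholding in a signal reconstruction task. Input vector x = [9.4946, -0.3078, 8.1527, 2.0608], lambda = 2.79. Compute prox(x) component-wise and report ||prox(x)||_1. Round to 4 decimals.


Soft-thresholding with lambda = 2.79:
prox(9.4946) = sign(9.4946)*max(|9.4946| - 2.79, 0) = 6.7046
prox(-0.3078) = sign(-0.3078)*max(|-0.3078| - 2.79, 0) = 0.0
prox(8.1527) = sign(8.1527)*max(|8.1527| - 2.79, 0) = 5.3627
prox(2.0608) = sign(2.0608)*max(|2.0608| - 2.79, 0) = 0.0
prox(x) = [6.7046, 0.0, 5.3627, 0.0]
||prox(x)||_1 = 6.7046 + 0.0 + 5.3627 + 0.0 = 12.0673


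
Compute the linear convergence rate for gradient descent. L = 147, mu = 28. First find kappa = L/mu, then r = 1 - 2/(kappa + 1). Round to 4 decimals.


Step 1: Compute the condition number.
kappa = L/mu = 147/28 = 5.25
Step 2: Compute the convergence rate.
r = 1 - 2/(kappa + 1) = 1 - 2*mu/(L + mu) = (L - mu)/(L + mu) = 119/175 = 0.68


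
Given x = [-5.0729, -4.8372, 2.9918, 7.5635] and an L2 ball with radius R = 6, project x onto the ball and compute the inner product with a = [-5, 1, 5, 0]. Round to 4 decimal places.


Step 1: Compute ||x|| (intermediates to 6 decimals).
||x|| = sqrt((-5.0729)^2 + (-4.8372)^2 + 2.9918^2 + 7.5635^2) = 10.737328
Step 2: Project.
Since ||x|| > R, scale = R/||x|| = 6/10.737328 = 0.558798, proj(x) = scale * x
proj(x) = [-2.834726, -2.703018, 1.671812, 4.226469]
Step 3: Dot product.
a^T * proj(x) = -5*(-2.834726) + 1*(-2.703018) + 5*1.671812 + 0*4.226469 = 19.8297


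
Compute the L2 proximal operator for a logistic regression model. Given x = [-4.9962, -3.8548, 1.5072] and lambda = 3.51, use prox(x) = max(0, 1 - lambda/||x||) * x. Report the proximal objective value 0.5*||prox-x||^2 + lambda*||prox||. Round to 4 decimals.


Step 1: Compute ||x||.
||x|| = 6.4879
Step 2: Compute scaling factor.
scale = max(0, 1 - 3.51/6.4879) = 0.459
Step 3: prox(x) = [-2.2932, -1.7693, 0.6918]
||prox(x)|| = 2.9779
Step 4: Proximal objective.
0.5*||prox-x||^2 = 6.1601
lambda*||prox|| = 10.4524
Total = 16.6126


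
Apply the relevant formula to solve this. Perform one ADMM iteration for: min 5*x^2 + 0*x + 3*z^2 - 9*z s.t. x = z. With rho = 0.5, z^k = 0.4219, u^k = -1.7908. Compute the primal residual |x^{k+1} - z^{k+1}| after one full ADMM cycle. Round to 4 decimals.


ADMM iteration with rho = 0.5, z^k = 0.4219, u^k = -1.7908
Step 1: x-update.
Minimize 5*x^2 + 0*x + (0.5/2)*(x - 0.4219 - 1.7908)^2
FOC: (2*5 + 0.5)*x = 0 + 0.5*(0.4219 + 1.7908)
x^{k+1} = 0.1054
Step 2: z-update.
Minimize 3*z^2 - 9*z + (0.5/2)*(0.1054 - z - 1.7908)^2
FOC: (2*3 + 0.5)*z = 9 + 0.5*(0.1054 - 1.7908)
z^{k+1} = 1.255
Step 3: u-update.
u^{k+1} = -1.7908 + 0.1054 - 1.255 = -2.9404
Step 4: Primal residual = |0.1054 - 1.255| = 1.1496


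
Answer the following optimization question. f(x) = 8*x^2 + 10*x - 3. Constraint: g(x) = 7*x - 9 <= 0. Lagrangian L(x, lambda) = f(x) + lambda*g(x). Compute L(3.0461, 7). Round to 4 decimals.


Step 1: Evaluate f(x).
f(3.0461) = 8*3.0461^2 + 10*3.0461 - 3 = 101.6908
Step 2: Evaluate g(x).
g(3.0461) = 7*3.0461 - 9 = 12.3227
Step 3: Compute Lagrangian.
L = 101.6908 + 7*12.3227 = 187.9497


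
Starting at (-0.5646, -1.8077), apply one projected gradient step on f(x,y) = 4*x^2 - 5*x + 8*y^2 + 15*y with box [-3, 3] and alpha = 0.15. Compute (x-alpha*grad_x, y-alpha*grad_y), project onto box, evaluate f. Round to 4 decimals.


Step 1: Compute gradient at (-0.5646, -1.8077).
grad_x = 2*4*-0.5646 - 5 = -9.5168
grad_y = 2*8*-1.8077 + 15 = -13.9232
Step 2: Gradient step.
x_raw = -0.5646 - 0.15*-9.5168 = 0.8629
y_raw = -1.8077 - 0.15*-13.9232 = 0.2808
Step 3: Project onto [-3, 3].
x_proj = clip(0.8629) = 0.8629
y_proj = clip(0.2808) = 0.2808
Step 4: Evaluate f.
f(0.8629, 0.2808) = 3.5063


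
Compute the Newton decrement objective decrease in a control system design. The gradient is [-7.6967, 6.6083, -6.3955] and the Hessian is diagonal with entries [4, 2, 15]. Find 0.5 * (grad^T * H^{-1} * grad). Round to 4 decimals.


Step 1: H is diagonal, so H^(-1) * g = [-1.9242, 3.3042, -0.4264].
Step 2: g^T H^(-1) g = sum_i g_i^2 / H_ii
  = (-7.6967)^2/4 + (6.6083)^2/2 + (-6.3955)^2/15
  = 14.8098 + 21.8348 + 2.7268 = 39.3714
Step 3: Objective decrease = 0.5 * g^T H^(-1) g = 19.6857


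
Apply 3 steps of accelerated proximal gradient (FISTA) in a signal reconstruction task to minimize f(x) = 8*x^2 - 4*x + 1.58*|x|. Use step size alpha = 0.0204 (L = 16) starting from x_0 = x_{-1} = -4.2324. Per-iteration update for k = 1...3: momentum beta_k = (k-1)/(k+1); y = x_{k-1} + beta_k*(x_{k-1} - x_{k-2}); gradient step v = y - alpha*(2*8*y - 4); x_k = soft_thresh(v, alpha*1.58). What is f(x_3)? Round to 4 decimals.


FISTA on f(x) = 8*x^2 - 4*x + 1.58*|x|
L = 16, alpha = 0.0204
Iteration 1: beta = 0.0, y = -4.2324 + 0.0*(-4.2324 + 4.2324) = -4.2324
  grad(y) = -71.7184, v = y - alpha*grad = -2.7693
  prox(v) = soft_thresh(-2.7693, 0.0322) = -2.7371
Iteration 2: beta = 0.3333, y = -2.7371 + 0.3333*(-2.7371 + 4.2324) = -2.2387
  grad(y) = -39.8189, v = y - alpha*grad = -1.4264
  prox(v) = soft_thresh(-1.4264, 0.0322) = -1.3941
Iteration 3: beta = 0.5, y = -1.3941 + 0.5*(-1.3941 + 2.7371) = -0.7227
  grad(y) = -15.5626, v = y - alpha*grad = -0.4052
  prox(v) = soft_thresh(-0.4052, 0.0322) = -0.373
f(x_3) = 8*(-0.373)^2 - 4*(-0.373) + 1.58*|-0.373| = 3.1938


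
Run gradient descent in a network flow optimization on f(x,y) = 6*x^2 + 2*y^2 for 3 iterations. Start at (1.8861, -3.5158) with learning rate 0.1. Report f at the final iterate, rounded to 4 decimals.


Gradient descent on f(x,y) = 6*x^2 + 2*y^2.
Starting point: (1.8861, -3.5158), alpha = 0.1
Step 1: grad_x = 2*6*1.8861 = 22.6332, grad_y = 2*2*-3.5158 = -14.0632
  x_1 = 1.8861 - 0.1*22.6332 = -0.3772
  y_1 = -3.5158 - 0.1*-14.0632 = -2.1095
Step 2: grad_x = 2*6*-0.3772 = -4.5266, grad_y = 2*2*-2.1095 = -8.4379
  x_2 = -0.3772 - 0.1*-4.5266 = 0.0754
  y_2 = -2.1095 - 0.1*-8.4379 = -1.2657
Step 3: grad_x = 2*6*0.0754 = 0.9053, grad_y = 2*2*-1.2657 = -5.0628
  x_3 = 0.0754 - 0.1*0.9053 = -0.0151
  y_3 = -1.2657 - 0.1*-5.0628 = -0.7594
f(-0.0151, -0.7594) = 6*(-0.0151)^2 + 2*(-0.7594)^2 = 1.1548


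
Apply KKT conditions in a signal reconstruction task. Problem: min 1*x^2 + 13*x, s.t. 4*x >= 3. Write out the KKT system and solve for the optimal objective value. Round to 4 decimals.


Step 1: Try lambda = 0 (constraint inactive).
x_unc = -13/(2*1) = -6.5
Check: 4*-6.5 = -26.0 < 3 -- violated!
Step 2: Constraint must be active: 4*x = 3
x* = 3/4 = 0.75
lambda = (2*1*0.75 + 13)/4 = 3.625
Step 3: Compute optimal value.
f(x*) = 1*0.75^2 + 13*0.75 = 10.3125


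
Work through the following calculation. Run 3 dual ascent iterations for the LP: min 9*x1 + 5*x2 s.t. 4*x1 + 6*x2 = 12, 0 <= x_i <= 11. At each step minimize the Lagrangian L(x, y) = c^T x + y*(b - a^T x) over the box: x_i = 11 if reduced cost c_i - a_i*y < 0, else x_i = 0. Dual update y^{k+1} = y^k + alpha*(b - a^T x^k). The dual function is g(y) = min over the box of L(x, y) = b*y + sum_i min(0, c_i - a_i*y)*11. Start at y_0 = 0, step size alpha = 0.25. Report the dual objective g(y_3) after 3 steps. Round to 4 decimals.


Dual ascent for LP: min 9*x1 + 5*x2, 4*x1 + 6*x2 = 12, 0 <= x_i <= 11
Step 1: y^k = 0.0, reduced costs: (9.0, 5.0)
  x^k = (0.0, 0.0), subgradient = b - a^T x = 12.0
  y^{k+1} = 0.0 + 0.25*12.0 = 3.0
Step 2: y^k = 3.0, reduced costs: (-3.0, -13.0)
  x^k = (11.0, 11.0), subgradient = b - a^T x = -98.0
  y^{k+1} = 3.0 + 0.25*-98.0 = -21.5
Step 3: y^k = -21.5, reduced costs: (95.0, 134.0)
  x^k = (0.0, 0.0), subgradient = b - a^T x = 12.0
  y^{k+1} = -21.5 + 0.25*12.0 = -18.5
Dual objective at y_3 = -18.5: reduced costs (83.0, 116.0), box minimizer x = (0.0, 0.0)
g(y_3) = b*y + (c1 - a1*y)*x1 + (c2 - a2*y)*x2 = 12*(-18.5) + 83.0*0.0 + 116.0*0.0 = -222.0 + 0.0 + 0.0 = -222.0
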